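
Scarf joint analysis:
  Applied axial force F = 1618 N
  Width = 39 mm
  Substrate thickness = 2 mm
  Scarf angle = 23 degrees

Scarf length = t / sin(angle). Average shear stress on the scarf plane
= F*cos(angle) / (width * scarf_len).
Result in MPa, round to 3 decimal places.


Scarf length = 2 / sin(23 deg) = 5.1186 mm
cos(23 deg) = 0.920505
Shear = 1618 * 0.920505 / (39 * 5.1186)
= 7.461 MPa

7.461


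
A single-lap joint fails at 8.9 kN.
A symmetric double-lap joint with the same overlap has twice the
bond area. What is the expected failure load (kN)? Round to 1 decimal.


Double-lap load = 2 * 8.9 = 17.8 kN

17.8


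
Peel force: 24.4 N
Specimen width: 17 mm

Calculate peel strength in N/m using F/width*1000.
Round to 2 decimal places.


Peel strength = 24.4 / 17 * 1000 = 1435.29 N/m

1435.29


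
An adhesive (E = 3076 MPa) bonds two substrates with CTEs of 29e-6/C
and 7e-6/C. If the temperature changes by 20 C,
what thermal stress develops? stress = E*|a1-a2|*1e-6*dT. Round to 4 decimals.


Stress = 3076 * |29 - 7| * 1e-6 * 20
= 1.3534 MPa

1.3534


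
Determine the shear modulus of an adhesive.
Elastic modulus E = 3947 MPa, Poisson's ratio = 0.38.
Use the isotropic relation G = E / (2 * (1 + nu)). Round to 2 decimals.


G = 3947 / (2*(1+0.38)) = 3947 / 2.76
= 1430.07 MPa

1430.07


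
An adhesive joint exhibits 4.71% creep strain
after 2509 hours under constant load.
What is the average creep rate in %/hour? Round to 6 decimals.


Creep rate = strain / time
= 4.71 / 2509
= 0.001877 %/h

0.001877


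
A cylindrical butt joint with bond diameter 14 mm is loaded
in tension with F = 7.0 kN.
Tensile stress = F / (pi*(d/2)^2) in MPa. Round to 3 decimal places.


Area = pi * (14/2)^2 = 153.9380 mm^2
Stress = 7.0*1000 / 153.9380
= 45.473 MPa

45.473


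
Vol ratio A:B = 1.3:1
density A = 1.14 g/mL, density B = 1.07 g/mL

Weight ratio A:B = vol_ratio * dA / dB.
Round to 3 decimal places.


Weight ratio = 1.3 * 1.14 / 1.07
= 1.385

1.385


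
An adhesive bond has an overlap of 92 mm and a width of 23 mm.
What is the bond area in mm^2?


Bond area = overlap * width
= 92 * 23
= 2116 mm^2

2116


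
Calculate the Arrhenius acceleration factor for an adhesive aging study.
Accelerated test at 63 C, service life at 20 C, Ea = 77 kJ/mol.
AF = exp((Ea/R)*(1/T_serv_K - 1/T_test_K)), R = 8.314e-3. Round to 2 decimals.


T_test = 336.15 K, T_serv = 293.15 K
Ea/R = 77 / 0.008314 = 9261.49
AF = exp(9261.49 * (1/293.15 - 1/336.15))
= 56.90

56.90


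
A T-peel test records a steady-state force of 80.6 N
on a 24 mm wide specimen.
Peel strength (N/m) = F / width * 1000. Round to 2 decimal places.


Peel strength = 80.6 / 24 * 1000
= 3358.33 N/m

3358.33


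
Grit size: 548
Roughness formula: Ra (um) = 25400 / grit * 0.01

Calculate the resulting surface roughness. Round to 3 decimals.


Ra = 25400 / 548 * 0.01
= 0.464 um

0.464


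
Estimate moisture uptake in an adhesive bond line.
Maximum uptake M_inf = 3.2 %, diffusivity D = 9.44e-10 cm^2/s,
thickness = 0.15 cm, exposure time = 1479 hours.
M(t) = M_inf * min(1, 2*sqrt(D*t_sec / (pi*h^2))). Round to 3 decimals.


Convert time: 1479 h = 5324400 s
ratio = min(1, 2*sqrt(9.44e-10*5324400/(pi*0.15^2)))
= 0.533317
M(t) = 3.2 * 0.533317 = 1.707%

1.707


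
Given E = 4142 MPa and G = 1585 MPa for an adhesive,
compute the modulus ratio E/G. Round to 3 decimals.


E/G ratio = 4142 / 1585 = 2.613

2.613


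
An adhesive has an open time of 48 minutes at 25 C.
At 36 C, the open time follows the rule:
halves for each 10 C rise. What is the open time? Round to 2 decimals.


Factor = 2^((36-25)/10) = 2.1435
Open time = 48 / 2.1435 = 22.39 min

22.39


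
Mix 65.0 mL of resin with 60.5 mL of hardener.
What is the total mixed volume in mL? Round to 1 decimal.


Total = 65.0 + 60.5 = 125.5 mL

125.5


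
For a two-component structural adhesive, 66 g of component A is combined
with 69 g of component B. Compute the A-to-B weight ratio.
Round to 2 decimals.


Weight ratio A:B = 66 / 69
= 0.96

0.96


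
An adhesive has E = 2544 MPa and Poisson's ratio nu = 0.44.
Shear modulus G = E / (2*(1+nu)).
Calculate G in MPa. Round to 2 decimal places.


G = 2544 / (2*(1+0.44))
= 2544 / 2.88
= 883.33 MPa

883.33


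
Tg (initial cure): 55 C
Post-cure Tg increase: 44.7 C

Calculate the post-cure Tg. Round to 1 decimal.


Post-cure Tg = 55 + 44.7 = 99.7 C

99.7


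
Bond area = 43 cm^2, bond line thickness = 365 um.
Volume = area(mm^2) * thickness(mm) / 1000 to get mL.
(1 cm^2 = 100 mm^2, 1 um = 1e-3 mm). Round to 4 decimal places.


area_mm2 = 43 * 100 = 4300
blt_mm = 365 * 1e-3 = 0.365
vol_mm3 = 4300 * 0.365 = 1569.5
vol_mL = 1569.5 / 1000 = 1.5695 mL

1.5695


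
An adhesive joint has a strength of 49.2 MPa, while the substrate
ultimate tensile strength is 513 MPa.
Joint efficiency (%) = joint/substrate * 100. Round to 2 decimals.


Efficiency = 49.2 / 513 * 100
= 9.59%

9.59


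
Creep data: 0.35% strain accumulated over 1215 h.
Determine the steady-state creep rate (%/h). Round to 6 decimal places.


Rate = 0.35 / 1215 = 0.000288 %/h

0.000288


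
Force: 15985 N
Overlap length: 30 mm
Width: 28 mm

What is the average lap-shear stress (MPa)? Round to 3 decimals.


Average shear stress = F / (overlap * width)
= 15985 / (30 * 28)
= 19.030 MPa

19.030


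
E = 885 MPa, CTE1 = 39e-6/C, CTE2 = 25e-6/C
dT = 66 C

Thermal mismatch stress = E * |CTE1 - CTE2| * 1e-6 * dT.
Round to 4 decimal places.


= 885 * 14e-6 * 66
= 0.8177 MPa

0.8177


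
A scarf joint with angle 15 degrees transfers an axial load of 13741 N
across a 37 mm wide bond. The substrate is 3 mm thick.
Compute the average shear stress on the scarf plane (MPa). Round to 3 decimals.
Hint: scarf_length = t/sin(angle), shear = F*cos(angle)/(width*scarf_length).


scarf_length = 3 / sin(15 deg) = 11.5911 mm
cos(15 deg) = 0.965926
shear stress = 13741 * 0.965926 / (37 * 11.5911)
= 30.948 MPa

30.948


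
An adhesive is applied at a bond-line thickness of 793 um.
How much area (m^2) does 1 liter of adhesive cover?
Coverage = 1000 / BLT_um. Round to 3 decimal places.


Coverage = 1000 / 793 = 1.261 m^2

1.261


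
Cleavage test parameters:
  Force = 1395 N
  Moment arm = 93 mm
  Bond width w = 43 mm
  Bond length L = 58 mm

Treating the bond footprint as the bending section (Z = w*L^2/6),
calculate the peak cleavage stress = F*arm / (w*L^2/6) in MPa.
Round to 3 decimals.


M = 1395 * 93 = 129735 N*mm
Z = 43 * 58^2 / 6 = 144652 / 6 mm^3
sigma = M / Z = 6 * 129735 / 144652 = 778410 / 144652
= 5.381 MPa

5.381


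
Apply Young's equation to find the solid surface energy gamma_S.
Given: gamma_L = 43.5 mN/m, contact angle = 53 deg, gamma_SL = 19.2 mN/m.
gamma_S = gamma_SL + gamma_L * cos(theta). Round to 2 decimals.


theta_rad = 53 * pi/180 = 0.925025
gamma_S = 19.2 + 43.5 * cos(0.925025)
= 45.38 mN/m

45.38


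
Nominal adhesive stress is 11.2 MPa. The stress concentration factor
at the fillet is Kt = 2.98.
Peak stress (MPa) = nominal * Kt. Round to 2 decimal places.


Peak = 11.2 * 2.98 = 33.38 MPa

33.38


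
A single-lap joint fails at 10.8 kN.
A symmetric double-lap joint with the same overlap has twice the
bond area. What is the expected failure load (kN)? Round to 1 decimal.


Double-lap load = 2 * 10.8 = 21.6 kN

21.6


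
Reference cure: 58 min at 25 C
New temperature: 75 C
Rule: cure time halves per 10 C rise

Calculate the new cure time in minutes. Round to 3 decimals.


factor = 2^((75-25)/10) = 32.0000
t_new = 58 / 32.0000 = 1.813 min

1.813


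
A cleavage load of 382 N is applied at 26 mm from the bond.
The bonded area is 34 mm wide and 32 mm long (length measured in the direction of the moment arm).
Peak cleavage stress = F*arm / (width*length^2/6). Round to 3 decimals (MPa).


Moment = 382 * 26 = 9932 N*mm
Section modulus = 34 * 1024 / 6 = 34816 / 6 mm^3
Stress = 9932 / (34816 / 6) = 59592 / 34816
= 1.712 MPa

1.712


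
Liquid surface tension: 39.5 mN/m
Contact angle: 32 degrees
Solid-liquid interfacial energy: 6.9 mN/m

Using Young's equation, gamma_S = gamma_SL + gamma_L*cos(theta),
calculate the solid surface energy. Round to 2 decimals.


gamma_S = 6.9 + 39.5 * cos(32)
= 40.40 mN/m

40.40


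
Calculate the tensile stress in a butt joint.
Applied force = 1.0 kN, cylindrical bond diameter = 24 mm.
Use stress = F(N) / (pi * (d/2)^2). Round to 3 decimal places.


A = pi * 12.0^2 = 452.3893 mm^2
sigma = 1000.0 / 452.3893 = 2.210 MPa

2.210


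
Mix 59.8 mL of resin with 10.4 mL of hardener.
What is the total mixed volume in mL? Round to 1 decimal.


Total = 59.8 + 10.4 = 70.2 mL

70.2


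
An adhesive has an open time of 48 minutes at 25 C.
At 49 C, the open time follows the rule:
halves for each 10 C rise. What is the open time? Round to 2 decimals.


Factor = 2^((49-25)/10) = 5.2780
Open time = 48 / 5.2780 = 9.09 min

9.09


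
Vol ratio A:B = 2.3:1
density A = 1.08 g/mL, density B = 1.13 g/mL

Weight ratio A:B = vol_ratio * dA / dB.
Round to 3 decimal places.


Weight ratio = 2.3 * 1.08 / 1.13
= 2.198

2.198


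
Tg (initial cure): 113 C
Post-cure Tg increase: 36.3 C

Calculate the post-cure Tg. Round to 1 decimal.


Post-cure Tg = 113 + 36.3 = 149.3 C

149.3


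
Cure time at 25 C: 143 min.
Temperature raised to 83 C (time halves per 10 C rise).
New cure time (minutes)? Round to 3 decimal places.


Acceleration factor = 2^(58/10) = 55.7152
New time = 143 / 55.7152 = 2.567 min

2.567


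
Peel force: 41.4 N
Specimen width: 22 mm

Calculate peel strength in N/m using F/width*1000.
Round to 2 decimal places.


Peel strength = 41.4 / 22 * 1000 = 1881.82 N/m

1881.82


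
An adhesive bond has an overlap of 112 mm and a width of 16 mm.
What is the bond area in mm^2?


Bond area = overlap * width
= 112 * 16
= 1792 mm^2

1792


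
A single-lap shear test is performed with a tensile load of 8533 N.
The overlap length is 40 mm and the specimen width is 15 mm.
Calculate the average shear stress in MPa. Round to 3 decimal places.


Shear stress = F / (overlap * width)
= 8533 / (40 * 15)
= 8533 / 600
= 14.222 MPa

14.222


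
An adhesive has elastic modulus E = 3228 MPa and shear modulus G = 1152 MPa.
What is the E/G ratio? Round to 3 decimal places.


E/G = 3228 / 1152 = 2.802

2.802


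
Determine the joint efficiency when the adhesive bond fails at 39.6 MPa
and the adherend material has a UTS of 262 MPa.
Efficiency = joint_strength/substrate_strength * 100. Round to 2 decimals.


Joint efficiency = 39.6 / 262 * 100
= 15.11%

15.11


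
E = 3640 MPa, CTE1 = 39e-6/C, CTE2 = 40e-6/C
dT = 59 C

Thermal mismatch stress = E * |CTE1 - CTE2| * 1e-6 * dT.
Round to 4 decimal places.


= 3640 * 1e-6 * 59
= 0.2148 MPa

0.2148


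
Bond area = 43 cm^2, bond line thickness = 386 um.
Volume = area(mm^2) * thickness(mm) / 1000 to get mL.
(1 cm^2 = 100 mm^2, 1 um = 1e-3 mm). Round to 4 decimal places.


area_mm2 = 43 * 100 = 4300
blt_mm = 386 * 1e-3 = 0.386
vol_mm3 = 4300 * 0.386 = 1659.8
vol_mL = 1659.8 / 1000 = 1.6598 mL

1.6598


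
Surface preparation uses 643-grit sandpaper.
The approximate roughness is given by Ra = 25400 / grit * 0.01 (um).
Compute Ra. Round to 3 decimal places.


Ra = 25400 / 643 * 0.01
= 254 / 643
= 0.395 um

0.395


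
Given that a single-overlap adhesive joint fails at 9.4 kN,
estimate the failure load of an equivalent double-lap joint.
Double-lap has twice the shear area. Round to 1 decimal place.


Double-lap factor = 2
Expected load = 9.4 * 2 = 18.8 kN

18.8


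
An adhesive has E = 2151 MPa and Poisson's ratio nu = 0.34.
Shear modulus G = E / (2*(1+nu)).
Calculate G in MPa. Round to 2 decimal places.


G = 2151 / (2*(1+0.34))
= 2151 / 2.68
= 802.61 MPa

802.61


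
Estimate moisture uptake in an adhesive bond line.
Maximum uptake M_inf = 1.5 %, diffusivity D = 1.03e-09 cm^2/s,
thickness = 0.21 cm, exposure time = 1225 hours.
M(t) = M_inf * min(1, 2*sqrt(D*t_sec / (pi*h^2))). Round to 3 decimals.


Convert time: 1225 h = 4410000 s
ratio = min(1, 2*sqrt(1.03e-09*4410000/(pi*0.21^2)))
= 0.362138
M(t) = 1.5 * 0.362138 = 0.543%

0.543


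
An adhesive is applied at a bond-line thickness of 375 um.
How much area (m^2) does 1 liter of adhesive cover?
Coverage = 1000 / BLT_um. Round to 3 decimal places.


Coverage = 1000 / 375 = 2.667 m^2

2.667


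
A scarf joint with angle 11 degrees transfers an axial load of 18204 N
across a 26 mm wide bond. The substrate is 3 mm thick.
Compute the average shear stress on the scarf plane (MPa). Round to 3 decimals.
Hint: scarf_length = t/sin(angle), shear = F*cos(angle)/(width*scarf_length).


scarf_length = 3 / sin(11 deg) = 15.7225 mm
cos(11 deg) = 0.981627
shear stress = 18204 * 0.981627 / (26 * 15.7225)
= 43.714 MPa

43.714


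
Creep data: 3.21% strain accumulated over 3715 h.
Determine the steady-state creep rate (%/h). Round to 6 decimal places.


Rate = 3.21 / 3715 = 0.000864 %/h

0.000864


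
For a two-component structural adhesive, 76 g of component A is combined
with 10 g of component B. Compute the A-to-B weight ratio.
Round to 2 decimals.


Weight ratio A:B = 76 / 10
= 7.60

7.60


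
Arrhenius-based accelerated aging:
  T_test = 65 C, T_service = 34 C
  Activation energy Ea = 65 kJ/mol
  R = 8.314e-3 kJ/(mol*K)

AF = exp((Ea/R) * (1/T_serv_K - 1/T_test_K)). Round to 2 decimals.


T_test_K = 338.15, T_serv_K = 307.15
AF = exp((65/8.314e-3) * (1/307.15 - 1/338.15))
= 10.31

10.31


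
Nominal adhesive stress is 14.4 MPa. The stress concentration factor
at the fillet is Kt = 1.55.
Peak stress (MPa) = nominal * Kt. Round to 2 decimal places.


Peak = 14.4 * 1.55 = 22.32 MPa

22.32


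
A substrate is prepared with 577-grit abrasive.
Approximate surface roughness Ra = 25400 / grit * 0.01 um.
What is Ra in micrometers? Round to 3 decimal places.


Ra = 25400 / 577 * 0.01 = 0.440 um

0.440


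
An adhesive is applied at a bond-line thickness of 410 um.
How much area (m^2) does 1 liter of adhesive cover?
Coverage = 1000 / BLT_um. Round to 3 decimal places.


Coverage = 1000 / 410 = 2.439 m^2

2.439


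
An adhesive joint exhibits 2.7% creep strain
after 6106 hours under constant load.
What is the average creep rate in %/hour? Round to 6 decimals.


Creep rate = strain / time
= 2.7 / 6106
= 0.000442 %/h

0.000442


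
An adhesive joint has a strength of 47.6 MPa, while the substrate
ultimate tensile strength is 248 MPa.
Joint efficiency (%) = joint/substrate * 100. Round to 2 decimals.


Efficiency = 47.6 / 248 * 100
= 19.19%

19.19


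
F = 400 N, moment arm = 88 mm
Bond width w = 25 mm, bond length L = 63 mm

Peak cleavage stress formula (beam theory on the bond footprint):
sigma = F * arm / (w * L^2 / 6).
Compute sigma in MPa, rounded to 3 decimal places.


sigma = (400 * 88) / (25 * 3969 / 6)
= 35200 * 6 / 99225
= 211200 / 99225
= 2.128 MPa

2.128


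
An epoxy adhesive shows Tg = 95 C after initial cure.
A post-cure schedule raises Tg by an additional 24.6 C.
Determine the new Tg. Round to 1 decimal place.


New Tg = 95 + 24.6
= 119.6 C

119.6


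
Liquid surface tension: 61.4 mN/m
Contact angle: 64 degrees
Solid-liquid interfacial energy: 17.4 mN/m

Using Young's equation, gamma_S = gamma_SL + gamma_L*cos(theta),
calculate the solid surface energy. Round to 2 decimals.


gamma_S = 17.4 + 61.4 * cos(64)
= 44.32 mN/m

44.32


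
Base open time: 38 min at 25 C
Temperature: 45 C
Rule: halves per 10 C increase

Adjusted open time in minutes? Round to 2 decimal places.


Acceleration = 2^((45-25)/10) = 4.0000
Open time = 38 / 4.0000 = 9.50 min

9.50


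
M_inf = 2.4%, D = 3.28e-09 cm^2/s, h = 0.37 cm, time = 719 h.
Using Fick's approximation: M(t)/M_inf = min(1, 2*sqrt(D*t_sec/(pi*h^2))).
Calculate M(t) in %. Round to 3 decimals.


t = 2588400 s
ratio = min(1, 2*sqrt(3.28e-09*2588400/(pi*0.1369)))
= 0.281000
M(t) = 2.4 * 0.281000 = 0.674%

0.674


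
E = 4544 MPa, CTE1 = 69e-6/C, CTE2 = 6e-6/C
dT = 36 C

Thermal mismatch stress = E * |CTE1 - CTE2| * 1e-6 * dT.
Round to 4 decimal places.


= 4544 * 63e-6 * 36
= 10.3058 MPa

10.3058


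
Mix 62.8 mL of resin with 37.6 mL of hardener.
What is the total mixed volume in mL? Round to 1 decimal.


Total = 62.8 + 37.6 = 100.4 mL

100.4


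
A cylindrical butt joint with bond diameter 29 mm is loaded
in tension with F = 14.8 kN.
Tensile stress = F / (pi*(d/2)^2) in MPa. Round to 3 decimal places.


Area = pi * (29/2)^2 = 660.5199 mm^2
Stress = 14.8*1000 / 660.5199
= 22.407 MPa

22.407


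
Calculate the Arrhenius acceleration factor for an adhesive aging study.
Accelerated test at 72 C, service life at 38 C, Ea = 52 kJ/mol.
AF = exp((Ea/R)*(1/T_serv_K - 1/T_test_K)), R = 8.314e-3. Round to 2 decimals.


T_test = 345.15 K, T_serv = 311.15 K
Ea/R = 52 / 0.008314 = 6254.51
AF = exp(6254.51 * (1/311.15 - 1/345.15))
= 7.24

7.24


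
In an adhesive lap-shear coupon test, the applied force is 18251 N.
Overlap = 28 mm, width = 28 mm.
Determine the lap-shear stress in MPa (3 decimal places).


stress = F / (overlap * width)
= 18251 / (28 * 28)
= 23.279 MPa

23.279


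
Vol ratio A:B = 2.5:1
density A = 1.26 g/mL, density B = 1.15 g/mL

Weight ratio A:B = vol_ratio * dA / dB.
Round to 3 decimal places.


Weight ratio = 2.5 * 1.26 / 1.15
= 2.739

2.739


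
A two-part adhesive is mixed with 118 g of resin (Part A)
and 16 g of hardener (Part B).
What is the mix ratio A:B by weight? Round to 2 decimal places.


Mix ratio = mass_A / mass_B
= 118 / 16
= 7.38

7.38


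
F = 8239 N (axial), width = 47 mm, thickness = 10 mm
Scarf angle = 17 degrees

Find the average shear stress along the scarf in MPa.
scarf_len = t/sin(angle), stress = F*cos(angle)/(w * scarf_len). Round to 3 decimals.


scarf_len = 10/sin(17 deg) = 34.2030
cos(17 deg) = 0.956305
stress = 8239*0.956305/(47*34.2030) = 4.901 MPa

4.901


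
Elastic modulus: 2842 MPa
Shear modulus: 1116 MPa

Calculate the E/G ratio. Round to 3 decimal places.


E / G = 2842 / 1116 = 2.547

2.547


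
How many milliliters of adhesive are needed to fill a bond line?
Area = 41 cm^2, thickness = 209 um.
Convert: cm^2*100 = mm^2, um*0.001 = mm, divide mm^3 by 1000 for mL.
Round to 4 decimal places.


= (41 * 100) * (209 * 0.001) / 1000
= 0.8569 mL

0.8569


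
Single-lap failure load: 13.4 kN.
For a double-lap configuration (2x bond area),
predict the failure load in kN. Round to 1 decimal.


Failure load = 13.4 * 2 = 26.8 kN

26.8


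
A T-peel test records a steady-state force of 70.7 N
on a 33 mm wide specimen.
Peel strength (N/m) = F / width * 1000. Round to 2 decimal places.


Peel strength = 70.7 / 33 * 1000
= 2142.42 N/m

2142.42


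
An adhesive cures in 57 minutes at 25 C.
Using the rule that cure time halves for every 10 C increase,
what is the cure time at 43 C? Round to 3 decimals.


Factor = 2^((43 - 25) / 10) = 3.4822
Cure time = 57 / 3.4822
= 16.369 minutes

16.369


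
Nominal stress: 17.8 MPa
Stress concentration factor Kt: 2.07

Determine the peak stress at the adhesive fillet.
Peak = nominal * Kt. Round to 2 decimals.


Peak stress = 17.8 * 2.07
= 36.85 MPa

36.85


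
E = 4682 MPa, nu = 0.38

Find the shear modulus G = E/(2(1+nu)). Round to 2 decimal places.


G = 4682 / (2 * 1.38)
= 1696.38 MPa

1696.38


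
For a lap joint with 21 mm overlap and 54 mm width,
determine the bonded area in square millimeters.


Area = 21 * 54 = 1134 mm^2

1134


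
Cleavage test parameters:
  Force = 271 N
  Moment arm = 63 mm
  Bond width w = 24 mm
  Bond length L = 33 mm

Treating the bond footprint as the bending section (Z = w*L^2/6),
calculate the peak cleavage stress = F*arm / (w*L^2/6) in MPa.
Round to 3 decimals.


M = 271 * 63 = 17073 N*mm
Z = 24 * 33^2 / 6 = 26136 / 6 mm^3
sigma = M / Z = 6 * 17073 / 26136 = 102438 / 26136
= 3.919 MPa

3.919


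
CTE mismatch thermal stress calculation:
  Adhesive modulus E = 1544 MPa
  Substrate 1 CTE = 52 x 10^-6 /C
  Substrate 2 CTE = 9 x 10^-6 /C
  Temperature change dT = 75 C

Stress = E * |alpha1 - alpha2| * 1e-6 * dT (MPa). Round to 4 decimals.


delta_alpha = |52 - 9| = 43 x 10^-6/C
Stress = 1544 * 43e-6 * 75
= 4.9794 MPa

4.9794


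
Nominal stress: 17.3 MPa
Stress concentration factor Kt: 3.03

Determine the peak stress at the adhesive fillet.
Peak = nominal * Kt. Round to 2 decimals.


Peak stress = 17.3 * 3.03
= 52.42 MPa

52.42


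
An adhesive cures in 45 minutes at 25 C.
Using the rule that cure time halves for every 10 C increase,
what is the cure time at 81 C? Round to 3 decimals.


Factor = 2^((81 - 25) / 10) = 48.5029
Cure time = 45 / 48.5029
= 0.928 minutes

0.928


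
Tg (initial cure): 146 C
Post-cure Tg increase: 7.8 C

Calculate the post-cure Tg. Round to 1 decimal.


Post-cure Tg = 146 + 7.8 = 153.8 C

153.8


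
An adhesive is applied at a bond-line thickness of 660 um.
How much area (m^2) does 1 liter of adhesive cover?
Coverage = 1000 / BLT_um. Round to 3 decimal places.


Coverage = 1000 / 660 = 1.515 m^2

1.515


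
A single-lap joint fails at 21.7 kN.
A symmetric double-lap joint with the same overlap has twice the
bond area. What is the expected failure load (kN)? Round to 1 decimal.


Double-lap load = 2 * 21.7 = 43.4 kN

43.4


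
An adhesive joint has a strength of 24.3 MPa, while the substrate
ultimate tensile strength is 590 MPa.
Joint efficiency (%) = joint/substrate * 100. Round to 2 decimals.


Efficiency = 24.3 / 590 * 100
= 4.12%

4.12


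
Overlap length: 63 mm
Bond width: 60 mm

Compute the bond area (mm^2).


Bond area = 63 * 60 = 3780 mm^2

3780


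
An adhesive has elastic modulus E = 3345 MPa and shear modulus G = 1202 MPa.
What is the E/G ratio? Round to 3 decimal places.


E/G = 3345 / 1202 = 2.783

2.783


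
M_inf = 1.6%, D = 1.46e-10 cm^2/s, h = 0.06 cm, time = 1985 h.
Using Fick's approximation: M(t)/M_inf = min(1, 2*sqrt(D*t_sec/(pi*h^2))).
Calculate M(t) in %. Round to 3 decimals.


t = 7146000 s
ratio = min(1, 2*sqrt(1.46e-10*7146000/(pi*0.0036)))
= 0.607452
M(t) = 1.6 * 0.607452 = 0.972%

0.972


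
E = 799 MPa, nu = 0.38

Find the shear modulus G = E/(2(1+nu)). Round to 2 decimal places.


G = 799 / (2 * 1.38)
= 289.49 MPa

289.49


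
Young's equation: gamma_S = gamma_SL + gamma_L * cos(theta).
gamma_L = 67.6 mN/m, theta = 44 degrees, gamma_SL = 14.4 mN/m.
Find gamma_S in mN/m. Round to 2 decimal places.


cos(44 deg) = 0.719340
gamma_S = 14.4 + 67.6 * 0.719340
= 63.03 mN/m

63.03


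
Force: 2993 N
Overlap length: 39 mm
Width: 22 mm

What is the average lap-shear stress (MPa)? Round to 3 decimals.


Average shear stress = F / (overlap * width)
= 2993 / (39 * 22)
= 3.488 MPa

3.488


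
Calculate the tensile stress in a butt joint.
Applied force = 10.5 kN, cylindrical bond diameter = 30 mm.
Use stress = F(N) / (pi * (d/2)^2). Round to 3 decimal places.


A = pi * 15.0^2 = 706.8583 mm^2
sigma = 10500.0 / 706.8583 = 14.854 MPa

14.854


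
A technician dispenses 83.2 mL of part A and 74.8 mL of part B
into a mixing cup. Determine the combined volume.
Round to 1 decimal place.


Combined volume = 83.2 + 74.8
= 158.0 mL

158.0


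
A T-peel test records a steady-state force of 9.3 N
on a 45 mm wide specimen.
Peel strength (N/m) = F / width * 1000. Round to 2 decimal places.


Peel strength = 9.3 / 45 * 1000
= 206.67 N/m

206.67


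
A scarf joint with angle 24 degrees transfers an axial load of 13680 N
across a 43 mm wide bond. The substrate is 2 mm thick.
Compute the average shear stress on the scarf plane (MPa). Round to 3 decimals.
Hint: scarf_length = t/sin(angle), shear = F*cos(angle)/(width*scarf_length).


scarf_length = 2 / sin(24 deg) = 4.9172 mm
cos(24 deg) = 0.913545
shear stress = 13680 * 0.913545 / (43 * 4.9172)
= 59.106 MPa

59.106


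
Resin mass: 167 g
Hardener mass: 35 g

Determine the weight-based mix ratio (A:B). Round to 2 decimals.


Ratio = 167 / 35 = 4.77

4.77


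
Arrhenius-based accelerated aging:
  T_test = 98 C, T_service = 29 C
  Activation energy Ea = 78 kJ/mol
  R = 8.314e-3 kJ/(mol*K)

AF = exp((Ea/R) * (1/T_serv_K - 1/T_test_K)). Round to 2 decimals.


T_test_K = 371.15, T_serv_K = 302.15
AF = exp((78/8.314e-3) * (1/302.15 - 1/371.15))
= 321.33

321.33


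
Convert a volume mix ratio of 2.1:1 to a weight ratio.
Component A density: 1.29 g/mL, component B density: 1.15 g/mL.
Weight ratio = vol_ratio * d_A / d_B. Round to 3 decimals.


= 2.1 * 1.29 / 1.15 = 2.356

2.356


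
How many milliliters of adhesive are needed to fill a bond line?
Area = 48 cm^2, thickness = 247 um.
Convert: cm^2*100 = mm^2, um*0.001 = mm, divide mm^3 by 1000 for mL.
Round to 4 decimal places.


= (48 * 100) * (247 * 0.001) / 1000
= 1.1856 mL

1.1856


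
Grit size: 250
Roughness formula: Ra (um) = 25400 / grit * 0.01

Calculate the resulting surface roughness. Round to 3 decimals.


Ra = 25400 / 250 * 0.01
= 1.016 um

1.016


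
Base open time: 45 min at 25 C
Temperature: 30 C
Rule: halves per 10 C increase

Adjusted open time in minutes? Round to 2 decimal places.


Acceleration = 2^((30-25)/10) = 1.4142
Open time = 45 / 1.4142 = 31.82 min

31.82


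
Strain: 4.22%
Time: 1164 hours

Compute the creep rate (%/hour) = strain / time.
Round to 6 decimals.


Creep rate = 4.22 / 1164
= 0.003625 %/h

0.003625


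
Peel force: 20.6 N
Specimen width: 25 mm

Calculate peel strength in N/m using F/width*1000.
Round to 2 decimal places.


Peel strength = 20.6 / 25 * 1000 = 824.00 N/m

824.00


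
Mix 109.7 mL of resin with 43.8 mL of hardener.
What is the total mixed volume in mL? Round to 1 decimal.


Total = 109.7 + 43.8 = 153.5 mL

153.5


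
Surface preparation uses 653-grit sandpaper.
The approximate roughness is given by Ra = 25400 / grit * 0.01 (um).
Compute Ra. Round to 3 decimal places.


Ra = 25400 / 653 * 0.01
= 254 / 653
= 0.389 um

0.389


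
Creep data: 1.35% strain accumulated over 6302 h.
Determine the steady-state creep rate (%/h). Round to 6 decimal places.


Rate = 1.35 / 6302 = 0.000214 %/h

0.000214


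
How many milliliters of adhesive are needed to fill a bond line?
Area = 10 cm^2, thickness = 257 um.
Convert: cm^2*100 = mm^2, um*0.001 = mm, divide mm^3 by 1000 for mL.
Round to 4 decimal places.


= (10 * 100) * (257 * 0.001) / 1000
= 0.2570 mL

0.2570


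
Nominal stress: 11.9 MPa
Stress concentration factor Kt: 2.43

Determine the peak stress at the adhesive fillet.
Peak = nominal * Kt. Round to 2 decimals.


Peak stress = 11.9 * 2.43
= 28.92 MPa

28.92


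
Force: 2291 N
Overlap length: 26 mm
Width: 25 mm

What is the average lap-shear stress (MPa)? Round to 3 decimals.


Average shear stress = F / (overlap * width)
= 2291 / (26 * 25)
= 3.525 MPa

3.525


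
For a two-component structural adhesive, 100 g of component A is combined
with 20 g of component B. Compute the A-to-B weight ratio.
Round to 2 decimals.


Weight ratio A:B = 100 / 20
= 5.00

5.00


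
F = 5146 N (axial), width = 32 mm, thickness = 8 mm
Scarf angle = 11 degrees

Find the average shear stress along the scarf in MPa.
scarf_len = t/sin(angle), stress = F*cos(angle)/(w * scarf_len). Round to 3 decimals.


scarf_len = 8/sin(11 deg) = 41.9267
cos(11 deg) = 0.981627
stress = 5146*0.981627/(32*41.9267) = 3.765 MPa

3.765


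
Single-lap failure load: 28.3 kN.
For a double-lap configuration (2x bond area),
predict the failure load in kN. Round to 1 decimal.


Failure load = 28.3 * 2 = 56.6 kN

56.6


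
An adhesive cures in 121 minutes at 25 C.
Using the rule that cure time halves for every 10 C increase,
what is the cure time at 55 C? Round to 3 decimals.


Factor = 2^((55 - 25) / 10) = 8.0000
Cure time = 121 / 8.0000
= 15.125 minutes

15.125


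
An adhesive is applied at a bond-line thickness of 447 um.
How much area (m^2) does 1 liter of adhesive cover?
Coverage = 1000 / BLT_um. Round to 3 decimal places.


Coverage = 1000 / 447 = 2.237 m^2

2.237


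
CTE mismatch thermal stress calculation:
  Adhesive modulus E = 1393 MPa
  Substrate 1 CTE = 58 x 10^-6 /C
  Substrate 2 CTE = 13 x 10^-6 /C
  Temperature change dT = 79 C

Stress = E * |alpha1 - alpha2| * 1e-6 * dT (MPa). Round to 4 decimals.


delta_alpha = |58 - 13| = 45 x 10^-6/C
Stress = 1393 * 45e-6 * 79
= 4.9521 MPa

4.9521


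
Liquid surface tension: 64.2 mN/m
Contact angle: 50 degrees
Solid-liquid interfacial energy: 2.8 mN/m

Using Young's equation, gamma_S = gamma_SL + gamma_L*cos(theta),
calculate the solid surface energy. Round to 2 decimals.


gamma_S = 2.8 + 64.2 * cos(50)
= 44.07 mN/m

44.07


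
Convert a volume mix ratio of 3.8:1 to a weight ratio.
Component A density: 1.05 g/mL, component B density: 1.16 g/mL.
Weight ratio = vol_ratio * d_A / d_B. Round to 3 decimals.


= 3.8 * 1.05 / 1.16 = 3.440

3.440


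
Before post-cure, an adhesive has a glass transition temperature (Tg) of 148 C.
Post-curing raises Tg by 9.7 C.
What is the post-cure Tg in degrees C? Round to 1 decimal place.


Tg_post = Tg_base + delta_Tg
= 148 + 9.7
= 157.7 C

157.7


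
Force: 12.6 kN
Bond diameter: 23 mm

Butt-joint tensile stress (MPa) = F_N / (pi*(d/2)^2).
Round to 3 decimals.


F_N = 12.6 * 1000 = 12600.0 N
A = pi*(11.5)^2 = 415.4756 mm^2
stress = 12600.0 / 415.4756 = 30.327 MPa

30.327


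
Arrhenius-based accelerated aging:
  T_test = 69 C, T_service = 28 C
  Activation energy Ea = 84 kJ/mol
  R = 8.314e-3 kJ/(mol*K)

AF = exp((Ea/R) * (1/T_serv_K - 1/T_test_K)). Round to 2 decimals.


T_test_K = 342.15, T_serv_K = 301.15
AF = exp((84/8.314e-3) * (1/301.15 - 1/342.15))
= 55.72

55.72


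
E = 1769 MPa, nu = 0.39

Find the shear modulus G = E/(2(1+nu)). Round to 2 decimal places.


G = 1769 / (2 * 1.39)
= 636.33 MPa

636.33


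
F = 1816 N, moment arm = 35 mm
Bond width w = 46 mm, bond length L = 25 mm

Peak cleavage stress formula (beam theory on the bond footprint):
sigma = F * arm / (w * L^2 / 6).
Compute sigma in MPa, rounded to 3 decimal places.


sigma = (1816 * 35) / (46 * 625 / 6)
= 63560 * 6 / 28750
= 381360 / 28750
= 13.265 MPa

13.265


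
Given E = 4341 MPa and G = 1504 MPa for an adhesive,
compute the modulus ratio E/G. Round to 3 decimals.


E/G ratio = 4341 / 1504 = 2.886

2.886


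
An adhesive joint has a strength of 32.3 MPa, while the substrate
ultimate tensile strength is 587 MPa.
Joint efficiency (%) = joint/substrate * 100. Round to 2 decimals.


Efficiency = 32.3 / 587 * 100
= 5.50%

5.50


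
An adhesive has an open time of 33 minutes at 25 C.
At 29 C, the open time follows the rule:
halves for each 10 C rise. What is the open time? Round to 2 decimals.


Factor = 2^((29-25)/10) = 1.3195
Open time = 33 / 1.3195 = 25.01 min

25.01


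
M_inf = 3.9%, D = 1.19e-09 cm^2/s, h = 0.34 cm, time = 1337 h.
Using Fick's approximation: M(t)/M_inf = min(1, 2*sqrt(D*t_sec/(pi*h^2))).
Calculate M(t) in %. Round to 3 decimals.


t = 4813200 s
ratio = min(1, 2*sqrt(1.19e-09*4813200/(pi*0.1156)))
= 0.251169
M(t) = 3.9 * 0.251169 = 0.980%

0.980


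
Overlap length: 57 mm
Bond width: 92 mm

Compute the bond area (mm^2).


Bond area = 57 * 92 = 5244 mm^2

5244


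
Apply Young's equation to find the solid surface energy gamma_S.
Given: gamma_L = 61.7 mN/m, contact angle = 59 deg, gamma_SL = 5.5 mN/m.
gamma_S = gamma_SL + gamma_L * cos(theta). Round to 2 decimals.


theta_rad = 59 * pi/180 = 1.029744
gamma_S = 5.5 + 61.7 * cos(1.029744)
= 37.28 mN/m

37.28


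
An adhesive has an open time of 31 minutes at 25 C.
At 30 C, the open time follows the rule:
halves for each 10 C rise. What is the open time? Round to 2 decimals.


Factor = 2^((30-25)/10) = 1.4142
Open time = 31 / 1.4142 = 21.92 min

21.92


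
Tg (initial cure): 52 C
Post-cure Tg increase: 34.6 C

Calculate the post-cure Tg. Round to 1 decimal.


Post-cure Tg = 52 + 34.6 = 86.6 C

86.6


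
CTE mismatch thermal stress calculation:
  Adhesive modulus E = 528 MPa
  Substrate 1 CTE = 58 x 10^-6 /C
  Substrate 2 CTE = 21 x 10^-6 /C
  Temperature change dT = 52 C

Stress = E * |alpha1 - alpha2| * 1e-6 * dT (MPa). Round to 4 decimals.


delta_alpha = |58 - 21| = 37 x 10^-6/C
Stress = 528 * 37e-6 * 52
= 1.0159 MPa

1.0159


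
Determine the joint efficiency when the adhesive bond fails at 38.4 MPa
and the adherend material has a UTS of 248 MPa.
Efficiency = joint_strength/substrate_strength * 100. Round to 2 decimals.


Joint efficiency = 38.4 / 248 * 100
= 15.48%

15.48


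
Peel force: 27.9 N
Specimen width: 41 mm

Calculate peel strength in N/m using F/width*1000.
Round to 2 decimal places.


Peel strength = 27.9 / 41 * 1000 = 680.49 N/m

680.49


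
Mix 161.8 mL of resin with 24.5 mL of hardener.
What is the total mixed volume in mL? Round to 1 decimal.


Total = 161.8 + 24.5 = 186.3 mL

186.3


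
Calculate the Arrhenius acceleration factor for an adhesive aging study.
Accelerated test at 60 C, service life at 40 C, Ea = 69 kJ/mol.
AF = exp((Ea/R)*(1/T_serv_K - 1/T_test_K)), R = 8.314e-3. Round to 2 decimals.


T_test = 333.15 K, T_serv = 313.15 K
Ea/R = 69 / 0.008314 = 8299.25
AF = exp(8299.25 * (1/313.15 - 1/333.15))
= 4.91

4.91


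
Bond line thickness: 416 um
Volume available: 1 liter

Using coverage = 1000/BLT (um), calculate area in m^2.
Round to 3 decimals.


1 L = 1e6 mm^3, thickness = 416 um = 0.416 mm
Area = 1e6 / 0.416 mm^2 = (1e6 / 0.416) / 1e6 m^2 = 1000 / 416 m^2
= 2.404 m^2

2.404


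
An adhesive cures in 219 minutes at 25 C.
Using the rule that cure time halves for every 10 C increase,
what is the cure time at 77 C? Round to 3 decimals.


Factor = 2^((77 - 25) / 10) = 36.7583
Cure time = 219 / 36.7583
= 5.958 minutes

5.958


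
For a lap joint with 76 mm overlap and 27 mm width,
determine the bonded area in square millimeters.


Area = 76 * 27 = 2052 mm^2

2052


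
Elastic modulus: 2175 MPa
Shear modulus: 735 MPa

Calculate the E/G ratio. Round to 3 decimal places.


E / G = 2175 / 735 = 2.959

2.959


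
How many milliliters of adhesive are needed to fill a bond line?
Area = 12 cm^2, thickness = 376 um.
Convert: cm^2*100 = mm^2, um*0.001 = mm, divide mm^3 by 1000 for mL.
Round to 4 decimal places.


= (12 * 100) * (376 * 0.001) / 1000
= 0.4512 mL

0.4512


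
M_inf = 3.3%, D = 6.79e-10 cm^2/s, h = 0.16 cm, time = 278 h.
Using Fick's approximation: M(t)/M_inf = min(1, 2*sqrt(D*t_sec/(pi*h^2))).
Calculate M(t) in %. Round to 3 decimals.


t = 1000800 s
ratio = min(1, 2*sqrt(6.79e-10*1000800/(pi*0.0256)))
= 0.183842
M(t) = 3.3 * 0.183842 = 0.607%

0.607


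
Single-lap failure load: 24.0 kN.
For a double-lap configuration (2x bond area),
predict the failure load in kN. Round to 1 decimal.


Failure load = 24.0 * 2 = 48.0 kN

48.0


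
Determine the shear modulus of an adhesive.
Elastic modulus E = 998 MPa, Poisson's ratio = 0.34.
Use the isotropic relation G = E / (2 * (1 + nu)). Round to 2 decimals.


G = 998 / (2*(1+0.34)) = 998 / 2.68
= 372.39 MPa

372.39


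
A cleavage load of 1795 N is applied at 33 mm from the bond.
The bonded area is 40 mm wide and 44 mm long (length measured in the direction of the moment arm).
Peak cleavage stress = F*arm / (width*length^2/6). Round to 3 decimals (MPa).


Moment = 1795 * 33 = 59235 N*mm
Section modulus = 40 * 1936 / 6 = 77440 / 6 mm^3
Stress = 59235 / (77440 / 6) = 355410 / 77440
= 4.589 MPa

4.589


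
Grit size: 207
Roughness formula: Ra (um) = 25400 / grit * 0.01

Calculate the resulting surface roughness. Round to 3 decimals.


Ra = 25400 / 207 * 0.01
= 1.227 um

1.227


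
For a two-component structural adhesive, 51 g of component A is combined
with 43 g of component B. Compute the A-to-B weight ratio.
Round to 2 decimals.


Weight ratio A:B = 51 / 43
= 1.19

1.19


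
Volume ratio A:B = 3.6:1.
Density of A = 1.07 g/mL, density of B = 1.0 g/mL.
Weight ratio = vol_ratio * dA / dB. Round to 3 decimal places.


Wt ratio = 3.6 * 1.07 / 1.0
= 3.852

3.852


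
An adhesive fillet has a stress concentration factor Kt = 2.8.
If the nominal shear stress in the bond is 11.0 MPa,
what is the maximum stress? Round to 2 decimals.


Max stress = 11.0 * 2.8 = 30.80 MPa

30.80


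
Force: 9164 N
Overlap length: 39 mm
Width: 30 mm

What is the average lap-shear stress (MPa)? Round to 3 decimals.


Average shear stress = F / (overlap * width)
= 9164 / (39 * 30)
= 7.832 MPa

7.832


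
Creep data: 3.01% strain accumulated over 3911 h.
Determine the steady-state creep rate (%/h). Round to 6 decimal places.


Rate = 3.01 / 3911 = 0.000770 %/h

0.000770


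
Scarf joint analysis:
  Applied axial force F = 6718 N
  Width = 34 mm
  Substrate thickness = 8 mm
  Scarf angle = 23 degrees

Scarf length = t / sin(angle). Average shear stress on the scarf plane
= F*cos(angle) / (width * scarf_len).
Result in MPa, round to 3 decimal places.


Scarf length = 8 / sin(23 deg) = 20.4744 mm
cos(23 deg) = 0.920505
Shear = 6718 * 0.920505 / (34 * 20.4744)
= 8.883 MPa

8.883


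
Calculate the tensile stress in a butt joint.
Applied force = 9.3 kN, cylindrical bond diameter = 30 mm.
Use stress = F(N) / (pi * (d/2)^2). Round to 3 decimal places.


A = pi * 15.0^2 = 706.8583 mm^2
sigma = 9300.0 / 706.8583 = 13.157 MPa

13.157


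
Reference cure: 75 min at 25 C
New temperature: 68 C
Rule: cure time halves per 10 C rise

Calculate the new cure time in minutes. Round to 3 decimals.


factor = 2^((68-25)/10) = 19.6983
t_new = 75 / 19.6983 = 3.807 min

3.807


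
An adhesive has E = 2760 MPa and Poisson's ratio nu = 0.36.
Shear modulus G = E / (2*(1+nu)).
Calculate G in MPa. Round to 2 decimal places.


G = 2760 / (2*(1+0.36))
= 2760 / 2.72
= 1014.71 MPa

1014.71


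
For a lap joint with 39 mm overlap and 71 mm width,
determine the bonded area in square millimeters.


Area = 39 * 71 = 2769 mm^2

2769


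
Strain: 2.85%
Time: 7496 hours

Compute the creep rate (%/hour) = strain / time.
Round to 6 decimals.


Creep rate = 2.85 / 7496
= 0.000380 %/h

0.000380


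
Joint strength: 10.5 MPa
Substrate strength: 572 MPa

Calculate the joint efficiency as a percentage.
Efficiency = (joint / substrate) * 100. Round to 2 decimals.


Efficiency = (10.5 / 572) * 100 = 1.84%

1.84


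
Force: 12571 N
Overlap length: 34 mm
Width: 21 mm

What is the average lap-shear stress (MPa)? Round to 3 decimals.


Average shear stress = F / (overlap * width)
= 12571 / (34 * 21)
= 17.606 MPa

17.606


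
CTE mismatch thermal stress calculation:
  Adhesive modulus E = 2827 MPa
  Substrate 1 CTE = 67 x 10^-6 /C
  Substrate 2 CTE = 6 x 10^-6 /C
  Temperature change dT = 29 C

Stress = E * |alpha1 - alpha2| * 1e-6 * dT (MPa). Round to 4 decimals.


delta_alpha = |67 - 6| = 61 x 10^-6/C
Stress = 2827 * 61e-6 * 29
= 5.0010 MPa

5.0010


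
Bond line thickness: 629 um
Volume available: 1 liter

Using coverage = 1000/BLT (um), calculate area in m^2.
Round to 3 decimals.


1 L = 1e6 mm^3, thickness = 629 um = 0.629 mm
Area = 1e6 / 0.629 mm^2 = (1e6 / 0.629) / 1e6 m^2 = 1000 / 629 m^2
= 1.590 m^2

1.590


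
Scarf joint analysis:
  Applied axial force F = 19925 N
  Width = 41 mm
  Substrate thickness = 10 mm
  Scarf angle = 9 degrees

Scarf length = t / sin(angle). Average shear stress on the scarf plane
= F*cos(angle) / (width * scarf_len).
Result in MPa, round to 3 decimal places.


Scarf length = 10 / sin(9 deg) = 63.9245 mm
cos(9 deg) = 0.987688
Shear = 19925 * 0.987688 / (41 * 63.9245)
= 7.509 MPa

7.509


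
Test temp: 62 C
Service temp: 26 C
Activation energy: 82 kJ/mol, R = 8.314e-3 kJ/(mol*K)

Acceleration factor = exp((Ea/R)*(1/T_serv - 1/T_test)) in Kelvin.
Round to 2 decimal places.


AF = exp((82/0.008314)*(1/299.15 - 1/335.15))
= 34.52

34.52
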